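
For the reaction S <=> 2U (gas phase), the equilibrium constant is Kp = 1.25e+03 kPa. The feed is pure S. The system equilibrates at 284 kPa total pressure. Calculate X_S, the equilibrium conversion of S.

X = 0.724

Let X = conversion of S (basis 1 mol S); extent of reaction ξ = X.
Moles: n_S = 1 − X; n_U = 2X.
Total moles n_T = 1 + X.
y_i = n_i/n_T, p_i = y_i·P. Kp = p_U^2 / (p_S).
Equating to 1.25e+03 kPa and solving on 0 < X < 1: X = 0.724.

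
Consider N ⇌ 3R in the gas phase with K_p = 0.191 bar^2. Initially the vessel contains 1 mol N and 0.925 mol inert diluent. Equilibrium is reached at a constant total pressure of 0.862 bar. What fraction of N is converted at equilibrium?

Let X = conversion of N (basis 1 mol N); extent of reaction ξ = X.
Species balance: n_N = 1 − X; n_R = 3X; n_I = 0.925 (inert).
Summing: n_T = 1.93 + 2X.
y_i = n_i/n_T, p_i = y_i·P. K_p = p_R^3 / (p_N).
Equating to 0.191 bar^2 and solving on 0 < X < 1: X = 0.349.

X = 0.349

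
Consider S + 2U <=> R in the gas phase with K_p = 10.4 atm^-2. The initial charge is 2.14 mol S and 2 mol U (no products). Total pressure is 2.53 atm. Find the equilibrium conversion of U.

Let X = conversion of U (basis 2 mol U); extent of reaction ξ = X.
Mole table: n_S = 2.14 − X; n_U = 2 − 2X; n_R = X.
Summing: n_T = 4.14 − 2X.
With p_i = (n_i/n_T)P, K_p = p_R / (p_S p_U^2).
Setting this equal to 10.4 atm^-2 and taking the physical root (0 < X < 1) gives X = 0.878.

X = 0.878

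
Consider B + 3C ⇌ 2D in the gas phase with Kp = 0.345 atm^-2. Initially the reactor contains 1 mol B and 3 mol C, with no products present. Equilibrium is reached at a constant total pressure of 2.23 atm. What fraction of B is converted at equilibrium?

X = 0.392

Take 1 mol B as basis and let X be its fractional conversion, so ξ = X.
Species balance: n_B = 1 − X; n_C = 3 − 3X; n_D = 2X.
n_T = Σnᵢ = 4 − 2X.
y_i = n_i/n_T, p_i = y_i·P. Kp = p_D^2 / (p_B p_C^3).
This yields a degree-4 equation in X; solving on (0,1), X = 0.392.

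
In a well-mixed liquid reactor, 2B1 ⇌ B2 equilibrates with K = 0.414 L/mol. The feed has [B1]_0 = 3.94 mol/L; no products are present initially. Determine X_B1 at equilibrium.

Let X = conversion of B1; extent ξ = 3.94X/2 mol/L.
Concentrations: [B1] = 3.94 − 3.94X; [B2] = 1.97X.
K = [B2] / ([B1]^2).
Solving K = 0.414 for X ∈ (0,1): X = 0.579.

X = 0.579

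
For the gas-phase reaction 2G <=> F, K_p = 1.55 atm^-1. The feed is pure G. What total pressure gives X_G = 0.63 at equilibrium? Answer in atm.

Basis: 1 mol G initially; let X = conversion of G. Extent ξ = 0.5X.
At extent ξ: n_G = 1 − X; n_F = 0.5X.
Total moles n_T = 1 − 0.5X.
K_p = p_F / (p_G^2) with p_i = (n_i/n_T)·P.
At X = 0.63: the mole-fraction product g(X) = Π y_i^ν_i = 1.576. Since K_p = g(X)·P^{-1}, P = (g/K_p)^(1/1) = (1.576/1.55)^(1/1) = 1.02 atm.

P = 1.02 atm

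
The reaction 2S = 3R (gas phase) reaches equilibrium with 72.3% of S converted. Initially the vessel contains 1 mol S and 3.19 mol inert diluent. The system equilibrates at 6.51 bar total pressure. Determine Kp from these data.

Kp = 23.8 bar

Let X = conversion of S (basis 1 mol S); extent of reaction ξ = 0.5X.
Species balance: n_S = 1 − X; n_R = 1.5X; n_I = 3.19 (inert).
Summing: n_T = 4.19 + 0.5X.
At X = 0.723: n_S = 0.277, n_R = 1.08, n_T = 4.55.
p_i = (n_i/n_T)·P. Kp = p_R^3 / (p_S^2) = 23.8 bar.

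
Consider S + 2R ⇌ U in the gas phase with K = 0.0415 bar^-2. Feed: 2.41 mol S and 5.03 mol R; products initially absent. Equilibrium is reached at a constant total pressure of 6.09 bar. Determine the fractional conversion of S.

Let X = conversion of S (basis 2.41 mol S); extent of reaction ξ = 2.41X.
Mole table: n_S = 2.41 − 2.41X; n_R = 5.03 − 4.82X; n_U = 2.41X.
n_T = Σnᵢ = 7.44 − 4.82X.
With p_i = (n_i/n_T)P, K = p_U / (p_S p_R^2).
Equating to 0.0415 bar^-2 and solving on 0 < X < 1: X = 0.344.

X = 0.344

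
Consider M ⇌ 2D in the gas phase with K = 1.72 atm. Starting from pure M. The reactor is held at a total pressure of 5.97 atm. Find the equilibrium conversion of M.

Let X = conversion of M (basis 1 mol M); extent of reaction ξ = X.
Mole table: n_M = 1 − X; n_D = 2X.
Summing: n_T = 1 + X.
With p_i = (n_i/n_T)P, K = p_D^2 / (p_M).
This yields a degree-2 equation in X; solving on (0,1), X = 0.259.

X = 0.259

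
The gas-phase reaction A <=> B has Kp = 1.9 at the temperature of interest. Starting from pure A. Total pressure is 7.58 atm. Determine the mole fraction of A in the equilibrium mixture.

y_A = 0.345

Basis: 1 mol A initially; let X = conversion of A. Extent ξ = X.
Moles: n_A = 1 − X; n_B = X.
Total moles n_T = 1 (Δν = 0, constant).
With p_i = (n_i/n_T)P, Kp = p_B / (p_A).
Substituting and setting equal to 1.9 gives a polynomial in X; the root in (0,1) is X = 0.655.
Then n_A = 0.345, n_T = 1, so y_A = 0.345.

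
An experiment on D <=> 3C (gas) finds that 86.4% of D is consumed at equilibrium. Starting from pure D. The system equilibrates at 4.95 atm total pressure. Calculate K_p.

Take 1 mol D as basis and let X be its fractional conversion, so ξ = X.
At extent ξ: n_D = 1 − X; n_C = 3X.
n_T = Σnᵢ = 1 + 2X.
At X = 0.864: n_D = 0.136, n_C = 2.59, n_T = 2.73.
p_i = (n_i/n_T)·P. K_p = p_C^3 / (p_D) = 422 atm^2.

K_p = 422 atm^2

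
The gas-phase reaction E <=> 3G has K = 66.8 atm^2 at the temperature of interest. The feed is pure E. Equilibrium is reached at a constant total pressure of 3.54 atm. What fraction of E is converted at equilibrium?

X = 0.699

Basis: 1 mol E initially; let X = conversion of E. Extent ξ = X.
At extent ξ: n_E = 1 − X; n_G = 3X.
Total moles n_T = 1 + 2X.
Mole fractions y_i = n_i/n_T; K = p_G^3 / (p_E) with p_i = y_i·P.
Setting this equal to 66.8 atm^2 and taking the physical root (0 < X < 1) gives X = 0.699.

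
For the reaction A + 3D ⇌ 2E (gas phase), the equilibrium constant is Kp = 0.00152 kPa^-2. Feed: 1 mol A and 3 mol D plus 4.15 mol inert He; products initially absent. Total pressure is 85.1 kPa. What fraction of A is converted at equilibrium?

Take 1 mol A as basis and let X be its fractional conversion, so ξ = X.
At extent ξ: n_A = 1 − X; n_D = 3 − 3X; n_E = 2X; n_I = 4.15 (inert).
Total moles n_T = 8.15 − 2X.
With p_i = (n_i/n_T)P, Kp = p_E^2 / (p_A p_D^3).
Setting this equal to 0.00152 kPa^-2 and taking the physical root (0 < X < 1) gives X = 0.410.

X = 0.410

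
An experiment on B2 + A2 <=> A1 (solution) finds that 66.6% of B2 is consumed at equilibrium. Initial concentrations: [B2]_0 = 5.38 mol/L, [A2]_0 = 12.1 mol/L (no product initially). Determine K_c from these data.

Let X = conversion of B2.
Concentrations: [B2] = 5.38 − 5.38X; [A2] = 12.1 − 5.38X; [A1] = 5.38X.
At X = 0.666: [B2] = 1.8, [A2] = 8.52, [A1] = 3.58.
K_c = [A1] / ([B2] [A2]) = 0.234 L/mol.

K_c = 0.234 L/mol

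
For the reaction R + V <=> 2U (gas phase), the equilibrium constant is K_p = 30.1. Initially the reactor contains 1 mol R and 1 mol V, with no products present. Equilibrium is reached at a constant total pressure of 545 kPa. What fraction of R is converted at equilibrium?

X = 0.733

Basis: 1 mol R initially; let X = conversion of R. Extent ξ = X.
At extent ξ: n_R = 1 − X; n_V = 1 − X; n_U = 2X.
Since Δν = 0, n_T = 2 throughout.
y_i = n_i/n_T, p_i = y_i·P. K_p = p_U^2 / (p_R p_V).
This yields a degree-2 equation in X; solving on (0,1), X = 0.733.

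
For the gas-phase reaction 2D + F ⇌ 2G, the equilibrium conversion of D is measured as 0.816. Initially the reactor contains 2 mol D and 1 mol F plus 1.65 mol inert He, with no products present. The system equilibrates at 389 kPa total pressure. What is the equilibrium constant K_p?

K_p = 1.05 kPa^-1

Take 2 mol D as basis and let X be its fractional conversion, so ξ = X.
Species balance: n_D = 2 − 2X; n_F = 1 − X; n_G = 2X; n_I = 1.65 (inert).
n_T = Σnᵢ = 4.65 − X.
At X = 0.816: n_D = 0.368, n_F = 0.184, n_G = 1.63, n_T = 3.83.
p_i = (n_i/n_T)·P. K_p = p_G^2 / (p_D^2 p_F) = 1.05 kPa^-1.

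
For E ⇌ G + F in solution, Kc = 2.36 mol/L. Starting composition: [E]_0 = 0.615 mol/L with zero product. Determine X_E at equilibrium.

Let X = conversion of E; extent ξ = 0.615·X mol/L.
Concentrations: [E] = 0.615 − 0.615X; [G] = 0.615X; [F] = 0.615X.
Kc = [G] [F] / ([E]).
Equating to 2.36 mol/L: the physical root is X = 0.823.

X = 0.823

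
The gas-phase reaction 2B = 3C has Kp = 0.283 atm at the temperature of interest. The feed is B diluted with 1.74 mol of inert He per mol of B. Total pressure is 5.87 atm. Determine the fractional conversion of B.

Let X = conversion of B (basis 1 mol B); extent of reaction ξ = 0.5X.
Moles: n_B = 1 − X; n_C = 1.5X; n_I = 1.74 (inert).
Total moles n_T = 2.74 + 0.5X.
y_i = n_i/n_T, p_i = y_i·P. Kp = p_C^3 / (p_B^2).
Substituting and setting equal to 0.283 atm gives a polynomial in X; the root in (0,1) is X = 0.278.

X = 0.278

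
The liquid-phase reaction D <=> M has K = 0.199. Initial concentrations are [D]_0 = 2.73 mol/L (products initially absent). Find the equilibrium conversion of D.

X = 0.166

Let X = conversion of D; extent ξ = 2.73·X mol/L.
Concentrations: [D] = 2.73 − 2.73X; [M] = 2.73X.
K = [M] / ([D]).
Equating to 0.199: the physical root is X = 0.166.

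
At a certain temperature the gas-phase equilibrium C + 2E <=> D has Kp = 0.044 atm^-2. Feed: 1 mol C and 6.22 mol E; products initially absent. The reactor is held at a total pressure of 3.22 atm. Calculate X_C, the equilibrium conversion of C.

Let X = conversion of C (basis 1 mol C); extent of reaction ξ = X.
At extent ξ: n_C = 1 − X; n_E = 6.22 − 2X; n_D = X.
n_T = Σnᵢ = 7.22 − 2X.
y_i = n_i/n_T, p_i = y_i·P. Kp = p_D / (p_C p_E^2).
This yields a degree-3 equation in X; solving on (0,1), X = 0.248.

X = 0.248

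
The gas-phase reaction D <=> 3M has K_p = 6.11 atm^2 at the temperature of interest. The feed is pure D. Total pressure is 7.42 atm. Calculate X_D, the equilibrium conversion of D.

Let X = conversion of D (basis 1 mol D); extent of reaction ξ = X.
Species balance: n_D = 1 − X; n_M = 3X.
n_T = Σnᵢ = 1 + 2X.
With p_i = (n_i/n_T)P, K_p = p_M^3 / (p_D).
This yields a degree-3 equation in X; solving on (0,1), X = 0.185.

X = 0.185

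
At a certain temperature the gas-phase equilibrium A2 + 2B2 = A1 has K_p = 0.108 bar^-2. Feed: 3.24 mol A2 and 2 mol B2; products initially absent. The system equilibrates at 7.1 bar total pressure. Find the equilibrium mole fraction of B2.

Let X = conversion of B2 (basis 2 mol B2); extent of reaction ξ = X.
Mole table: n_A2 = 3.24 − X; n_B2 = 2 − 2X; n_A1 = X.
Summing: n_T = 5.24 − 2X.
y_i = n_i/n_T, p_i = y_i·P. K_p = p_A1 / (p_A2 p_B2^2).
Substituting and setting equal to 0.108 bar^-2 gives a polynomial in X; the root in (0,1) is X = 0.590.
Then n_B2 = 0.821, n_T = 4.06, so y_B2 = 0.202.

y_B2 = 0.202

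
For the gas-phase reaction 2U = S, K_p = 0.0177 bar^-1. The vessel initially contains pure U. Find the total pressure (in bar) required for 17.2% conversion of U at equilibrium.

P = 6.48 bar

Let X = conversion of U (basis 1 mol U); extent of reaction ξ = 0.5X.
At extent ξ: n_U = 1 − X; n_S = 0.5X.
Summing: n_T = 1 − 0.5X.
K_p = p_S / (p_U^2) with p_i = (n_i/n_T)·P.
At X = 0.172: the mole-fraction product g(X) = Π y_i^ν_i = 0.1147. Since K_p = g(X)·P^{-1}, P = (g/K_p)^(1/1) = (0.1147/0.0177)^(1/1) = 6.48 bar.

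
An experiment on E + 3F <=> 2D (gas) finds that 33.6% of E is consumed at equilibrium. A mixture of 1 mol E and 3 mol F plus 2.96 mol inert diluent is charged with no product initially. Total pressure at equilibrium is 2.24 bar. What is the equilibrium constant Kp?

Kp = 0.678 bar^-2

Basis: 1 mol E initially; let X = conversion of E. Extent ξ = X.
Mole table: n_E = 1 − X; n_F = 3 − 3X; n_D = 2X; n_I = 2.96 (inert).
Summing: n_T = 6.96 − 2X.
At X = 0.336: n_E = 0.664, n_F = 1.99, n_D = 0.672, n_T = 6.29.
p_i = (n_i/n_T)·P. Kp = p_D^2 / (p_E p_F^3) = 0.678 bar^-2.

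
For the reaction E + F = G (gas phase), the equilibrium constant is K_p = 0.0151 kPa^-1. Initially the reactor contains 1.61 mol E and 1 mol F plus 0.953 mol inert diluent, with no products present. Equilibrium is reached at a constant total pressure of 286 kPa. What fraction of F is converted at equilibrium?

Basis: 1 mol F initially; let X = conversion of F. Extent ξ = X.
At extent ξ: n_E = 1.61 − X; n_F = 1 − X; n_G = X; n_I = 0.953 (inert).
n_T = Σnᵢ = 3.56 − X.
With p_i = (n_i/n_T)P, K_p = p_G / (p_E p_F).
This yields a degree-2 equation in X; solving on (0,1), X = 0.596.

X = 0.596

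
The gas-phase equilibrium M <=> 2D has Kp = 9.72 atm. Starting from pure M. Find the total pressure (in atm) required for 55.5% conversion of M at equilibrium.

P = 5.46 atm

Basis: 1 mol M initially; let X = conversion of M. Extent ξ = X.
Moles: n_M = 1 − X; n_D = 2X.
Summing: n_T = 1 + X.
Kp = p_D^2 / (p_M) with p_i = (n_i/n_T)·P.
At X = 0.555: the mole-fraction product g(X) = Π y_i^ν_i = 1.781. Since Kp = g(X)·P^{1}, P = (Kp/g)^(1/1) = (9.72/1.781)^(1/1) = 5.46 atm.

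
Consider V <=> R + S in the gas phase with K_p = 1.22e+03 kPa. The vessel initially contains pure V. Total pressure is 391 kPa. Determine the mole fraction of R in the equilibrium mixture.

Let X = conversion of V (basis 1 mol V); extent of reaction ξ = X.
Species balance: n_V = 1 − X; n_R = X; n_S = X.
Summing: n_T = 1 + X.
With p_i = (n_i/n_T)P, K_p = p_R p_S / (p_V).
Equating to 1.22e+03 kPa and solving on 0 < X < 1: X = 0.870.
Then n_R = 0.87, n_T = 1.87, so y_R = 0.465.

y_R = 0.465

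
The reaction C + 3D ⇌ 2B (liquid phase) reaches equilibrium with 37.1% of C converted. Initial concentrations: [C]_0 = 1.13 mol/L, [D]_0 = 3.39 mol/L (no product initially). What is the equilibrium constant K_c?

K_c = 0.102 (mol/L)^-2

Let X = conversion of C.
Concentrations: [C] = 1.13 − 1.13X; [D] = 3.39 − 3.39X; [B] = 2.26X.
At X = 0.371: [C] = 0.711, [D] = 2.13, [B] = 0.838.
K_c = [B]^2 / ([C] [D]^3) = 0.102 (mol/L)^-2.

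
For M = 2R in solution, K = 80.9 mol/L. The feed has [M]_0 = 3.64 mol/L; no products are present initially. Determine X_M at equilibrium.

X = 0.865

Let X = conversion of M; extent ξ = 3.64·X mol/L.
Concentrations: [M] = 3.64 − 3.64X; [R] = 7.28X.
K = [R]^2 / ([M]).
This equals 80.9 at X = 0.865 (the root in 0 < X < 1).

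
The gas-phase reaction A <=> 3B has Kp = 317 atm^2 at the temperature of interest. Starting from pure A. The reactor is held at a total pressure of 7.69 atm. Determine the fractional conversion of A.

Let X = conversion of A (basis 1 mol A); extent of reaction ξ = X.
At extent ξ: n_A = 1 − X; n_B = 3X.
n_T = Σnᵢ = 1 + 2X.
With p_i = (n_i/n_T)P, Kp = p_B^3 / (p_A).
Substituting and setting equal to 317 atm^2 gives a polynomial in X; the root in (0,1) is X = 0.700.

X = 0.700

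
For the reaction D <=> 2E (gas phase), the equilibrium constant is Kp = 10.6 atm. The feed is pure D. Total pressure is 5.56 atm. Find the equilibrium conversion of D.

Take 1 mol D as basis and let X be its fractional conversion, so ξ = X.
At extent ξ: n_D = 1 − X; n_E = 2X.
Summing: n_T = 1 + X.
y_i = n_i/n_T, p_i = y_i·P. Kp = p_E^2 / (p_D).
Equating to 10.6 atm and solving on 0 < X < 1: X = 0.568.

X = 0.568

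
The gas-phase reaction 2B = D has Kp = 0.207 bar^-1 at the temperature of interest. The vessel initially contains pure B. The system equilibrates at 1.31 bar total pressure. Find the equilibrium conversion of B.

Let X = conversion of B (basis 1 mol B); extent of reaction ξ = 0.5X.
Moles: n_B = 1 − X; n_D = 0.5X.
Summing: n_T = 1 − 0.5X.
y_i = n_i/n_T, p_i = y_i·P. Kp = p_D / (p_B^2).
This yields a degree-2 equation in X; solving on (0,1), X = 0.307.

X = 0.307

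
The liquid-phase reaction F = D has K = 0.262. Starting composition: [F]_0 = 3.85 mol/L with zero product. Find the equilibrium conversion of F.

Let X = conversion of F; extent ξ = 3.85·X mol/L.
Concentrations: [F] = 3.85 − 3.85X; [D] = 3.85X.
K = [D] / ([F]).
Setting equal to 0.262 and solving for X on (0,1) gives X = 0.208.

X = 0.208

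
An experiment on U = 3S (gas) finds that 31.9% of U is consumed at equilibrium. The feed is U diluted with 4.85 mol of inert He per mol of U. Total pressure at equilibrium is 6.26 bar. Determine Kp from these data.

Let X = conversion of U (basis 1 mol U); extent of reaction ξ = X.
Mole table: n_U = 1 − X; n_S = 3X; n_I = 4.85 (inert).
Summing: n_T = 5.85 + 2X.
At X = 0.319: n_U = 0.681, n_S = 0.957, n_T = 6.49.
p_i = (n_i/n_T)·P. Kp = p_S^3 / (p_U) = 1.2 bar^2.

Kp = 1.2 bar^2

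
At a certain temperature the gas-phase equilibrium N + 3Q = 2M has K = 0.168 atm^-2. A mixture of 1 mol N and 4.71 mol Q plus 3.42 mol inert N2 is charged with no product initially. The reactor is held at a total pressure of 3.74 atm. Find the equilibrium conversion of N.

X = 0.437

Take 1 mol N as basis and let X be its fractional conversion, so ξ = X.
Moles: n_N = 1 − X; n_Q = 4.71 − 3X; n_M = 2X; n_I = 3.42 (inert).
Total moles n_T = 9.13 − 2X.
y_i = n_i/n_T, p_i = y_i·P. K = p_M^2 / (p_N p_Q^3).
Equating to 0.168 atm^-2 and solving on 0 < X < 1: X = 0.437.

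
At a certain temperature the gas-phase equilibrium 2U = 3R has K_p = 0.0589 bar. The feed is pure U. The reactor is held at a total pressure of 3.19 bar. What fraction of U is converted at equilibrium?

X = 0.161

Let X = conversion of U (basis 1 mol U); extent of reaction ξ = 0.5X.
At extent ξ: n_U = 1 − X; n_R = 1.5X.
Total moles n_T = 1 + 0.5X.
Mole fractions y_i = n_i/n_T; K_p = p_R^3 / (p_U^2) with p_i = y_i·P.
Setting this equal to 0.0589 bar and taking the physical root (0 < X < 1) gives X = 0.161.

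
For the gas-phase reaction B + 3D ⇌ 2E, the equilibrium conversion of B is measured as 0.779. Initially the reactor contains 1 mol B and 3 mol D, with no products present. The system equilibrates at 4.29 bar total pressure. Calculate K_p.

Take 1 mol B as basis and let X be its fractional conversion, so ξ = X.
Moles: n_B = 1 − X; n_D = 3 − 3X; n_E = 2X.
n_T = Σnᵢ = 4 − 2X.
At X = 0.779: n_B = 0.221, n_D = 0.663, n_E = 1.56, n_T = 2.44.
p_i = (n_i/n_T)·P. K_p = p_E^2 / (p_B p_D^3) = 12.2 bar^-2.

K_p = 12.2 bar^-2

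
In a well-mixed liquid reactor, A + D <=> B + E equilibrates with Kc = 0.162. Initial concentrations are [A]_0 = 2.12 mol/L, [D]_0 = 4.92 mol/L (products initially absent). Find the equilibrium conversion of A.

X = 0.422

Let X = conversion of A; extent ξ = 2.12·X mol/L.
Concentrations: [A] = 2.12 − 2.12X; [D] = 4.92 − 2.12X; [B] = 2.12X; [E] = 2.12X.
Kc = [B] [E] / ([A] [D]).
Equating to 0.162: the physical root is X = 0.422.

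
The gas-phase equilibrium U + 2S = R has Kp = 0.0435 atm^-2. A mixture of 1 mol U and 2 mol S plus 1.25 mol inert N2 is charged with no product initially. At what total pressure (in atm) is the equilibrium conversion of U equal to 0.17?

Take 1 mol U as basis and let X be its fractional conversion, so ξ = X.
Species balance: n_U = 1 − X; n_S = 2 − 2X; n_R = X; n_I = 1.25 (inert).
Summing: n_T = 4.25 − 2X.
Kp = p_R / (p_U p_S^2) with p_i = (n_i/n_T)·P.
At X = 0.17: the mole-fraction product g(X) = Π y_i^ν_i = 1.136. Since Kp = g(X)·P^{-2}, P = (g/Kp)^(1/2) = (1.136/0.0435)^(1/2) = 5.11 atm.

P = 5.11 atm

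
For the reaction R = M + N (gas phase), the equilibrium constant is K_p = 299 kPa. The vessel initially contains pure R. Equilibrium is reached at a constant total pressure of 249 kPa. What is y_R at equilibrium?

Let X = conversion of R (basis 1 mol R); extent of reaction ξ = X.
At extent ξ: n_R = 1 − X; n_M = X; n_N = X.
Summing: n_T = 1 + X.
With p_i = (n_i/n_T)P, K_p = p_M p_N / (p_R).
Setting this equal to 299 kPa and taking the physical root (0 < X < 1) gives X = 0.739.
Then n_R = 0.261, n_T = 1.74, so y_R = 0.150.

y_R = 0.150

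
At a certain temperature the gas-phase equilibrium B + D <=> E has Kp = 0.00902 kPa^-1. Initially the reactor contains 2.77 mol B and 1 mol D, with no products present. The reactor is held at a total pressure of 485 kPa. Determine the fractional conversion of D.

X = 0.745

Let X = conversion of D (basis 1 mol D); extent of reaction ξ = X.
Moles: n_B = 2.77 − X; n_D = 1 − X; n_E = X.
Summing: n_T = 3.77 − X.
Mole fractions y_i = n_i/n_T; Kp = p_E / (p_B p_D) with p_i = y_i·P.
Setting this equal to 0.00902 kPa^-1 and taking the physical root (0 < X < 1) gives X = 0.745.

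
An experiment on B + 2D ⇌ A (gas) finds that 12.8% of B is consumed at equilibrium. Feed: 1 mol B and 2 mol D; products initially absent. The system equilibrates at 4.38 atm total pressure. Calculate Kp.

Take 1 mol B as basis and let X be its fractional conversion, so ξ = X.
Mole table: n_B = 1 − X; n_D = 2 − 2X; n_A = X.
n_T = Σnᵢ = 3 − 2X.
At X = 0.128: n_B = 0.872, n_D = 1.74, n_A = 0.128, n_T = 2.74.
p_i = (n_i/n_T)·P. Kp = p_A / (p_B p_D^2) = 0.0189 atm^-2.

Kp = 0.0189 atm^-2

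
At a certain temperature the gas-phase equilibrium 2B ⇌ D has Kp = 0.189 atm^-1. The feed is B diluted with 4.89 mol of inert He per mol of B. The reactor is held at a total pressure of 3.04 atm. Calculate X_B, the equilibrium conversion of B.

X = 0.145

Basis: 1 mol B initially; let X = conversion of B. Extent ξ = 0.5X.
At extent ξ: n_B = 1 − X; n_D = 0.5X; n_I = 4.89 (inert).
Total moles n_T = 5.89 − 0.5X.
With p_i = (n_i/n_T)P, Kp = p_D / (p_B^2).
This yields a degree-2 equation in X; solving on (0,1), X = 0.145.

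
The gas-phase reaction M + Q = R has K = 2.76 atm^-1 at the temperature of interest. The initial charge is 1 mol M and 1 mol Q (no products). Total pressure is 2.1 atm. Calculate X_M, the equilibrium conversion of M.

X = 0.616

Take 1 mol M as basis and let X be its fractional conversion, so ξ = X.
At extent ξ: n_M = 1 − X; n_Q = 1 − X; n_R = X.
n_T = Σnᵢ = 2 − X.
Mole fractions y_i = n_i/n_T; K = p_R / (p_M p_Q) with p_i = y_i·P.
Substituting and setting equal to 2.76 atm^-1 gives a polynomial in X; the root in (0,1) is X = 0.616.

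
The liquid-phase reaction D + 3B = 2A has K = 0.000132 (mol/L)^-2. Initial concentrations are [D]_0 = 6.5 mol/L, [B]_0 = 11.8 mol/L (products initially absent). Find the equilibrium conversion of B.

Let X = conversion of B; extent ξ = 11.8X/3 mol/L.
Concentrations: [D] = 6.5 − 3.93X; [B] = 11.8 − 11.8X; [A] = 7.87X.
K = [A]^2 / ([D] [B]^3).
Equating to 0.000132 (mol/L)^-2: the physical root is X = 0.120.

X = 0.120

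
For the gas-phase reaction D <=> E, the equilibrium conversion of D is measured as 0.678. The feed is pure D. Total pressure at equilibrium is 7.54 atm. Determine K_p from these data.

K_p = 2.11

Basis: 1 mol D initially; let X = conversion of D. Extent ξ = X.
Species balance: n_D = 1 − X; n_E = X.
n_T stays at 1 (no change in mole number).
At X = 0.678: n_D = 0.322, n_E = 0.678, n_T = 1.
p_i = (n_i/n_T)·P. K_p = p_E / (p_D) = 2.11.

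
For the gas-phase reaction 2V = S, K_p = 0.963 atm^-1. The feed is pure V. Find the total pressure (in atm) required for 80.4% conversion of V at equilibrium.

P = 6.5 atm

Take 1 mol V as basis and let X be its fractional conversion, so ξ = 0.5X.
Mole table: n_V = 1 − X; n_S = 0.5X.
n_T = Σnᵢ = 1 − 0.5X.
K_p = p_S / (p_V^2) with p_i = (n_i/n_T)·P.
At X = 0.804: the mole-fraction product g(X) = Π y_i^ν_i = 6.258. Since K_p = g(X)·P^{-1}, P = (g/K_p)^(1/1) = (6.258/0.963)^(1/1) = 6.5 atm.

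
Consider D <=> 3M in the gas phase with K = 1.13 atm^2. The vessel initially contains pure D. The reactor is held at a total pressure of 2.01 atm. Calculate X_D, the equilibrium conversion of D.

X = 0.261

Basis: 1 mol D initially; let X = conversion of D. Extent ξ = X.
Species balance: n_D = 1 − X; n_M = 3X.
Total moles n_T = 1 + 2X.
y_i = n_i/n_T, p_i = y_i·P. K = p_M^3 / (p_D).
Substituting and setting equal to 1.13 atm^2 gives a polynomial in X; the root in (0,1) is X = 0.261.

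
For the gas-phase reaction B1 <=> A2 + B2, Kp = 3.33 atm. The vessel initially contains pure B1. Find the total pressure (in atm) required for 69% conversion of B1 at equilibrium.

Take 1 mol B1 as basis and let X be its fractional conversion, so ξ = X.
Species balance: n_B1 = 1 − X; n_A2 = X; n_B2 = X.
Total moles n_T = 1 + X.
Kp = p_A2 p_B2 / (p_B1) with p_i = (n_i/n_T)·P.
At X = 0.69: the mole-fraction product g(X) = Π y_i^ν_i = 0.9088. Since Kp = g(X)·P^{1}, P = (Kp/g)^(1/1) = (3.33/0.9088)^(1/1) = 3.66 atm.

P = 3.66 atm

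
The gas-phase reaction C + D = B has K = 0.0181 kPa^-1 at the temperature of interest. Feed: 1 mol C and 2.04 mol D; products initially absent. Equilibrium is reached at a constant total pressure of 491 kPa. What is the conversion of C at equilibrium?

Let X = conversion of C (basis 1 mol C); extent of reaction ξ = X.
Mole table: n_C = 1 − X; n_D = 2.04 − X; n_B = X.
n_T = Σnᵢ = 3.04 − X.
Mole fractions y_i = n_i/n_T; K = p_B / (p_C p_D) with p_i = y_i·P.
Equating to 0.0181 kPa^-1 and solving on 0 < X < 1: X = 0.830.

X = 0.830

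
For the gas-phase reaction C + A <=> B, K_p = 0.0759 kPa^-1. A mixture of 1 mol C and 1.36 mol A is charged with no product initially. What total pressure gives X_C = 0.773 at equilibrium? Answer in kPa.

P = 121 kPa

Basis: 1 mol C initially; let X = conversion of C. Extent ξ = X.
Species balance: n_C = 1 − X; n_A = 1.36 − X; n_B = X.
Summing: n_T = 2.36 − X.
K_p = p_B / (p_C p_A) with p_i = (n_i/n_T)·P.
At X = 0.773: the mole-fraction product g(X) = Π y_i^ν_i = 9.206. Since K_p = g(X)·P^{-1}, P = (g/K_p)^(1/1) = (9.206/0.0759)^(1/1) = 121 kPa.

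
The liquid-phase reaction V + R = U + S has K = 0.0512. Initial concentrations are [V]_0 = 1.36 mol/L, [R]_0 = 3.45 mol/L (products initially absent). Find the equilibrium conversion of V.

Let X = conversion of V; extent ξ = 1.36·X mol/L.
Concentrations: [V] = 1.36 − 1.36X; [R] = 3.45 − 1.36X; [U] = 1.36X; [S] = 1.36X.
K = [U] [S] / ([V] [R]).
Equating to 0.0512: the physical root is X = 0.287.

X = 0.287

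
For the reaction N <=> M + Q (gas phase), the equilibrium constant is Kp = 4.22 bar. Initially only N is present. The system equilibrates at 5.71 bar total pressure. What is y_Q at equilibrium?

Let X = conversion of N (basis 1 mol N); extent of reaction ξ = X.
Species balance: n_N = 1 − X; n_M = X; n_Q = X.
Summing: n_T = 1 + X.
Mole fractions y_i = n_i/n_T; Kp = p_M p_Q / (p_N) with p_i = y_i·P.
Substituting and setting equal to 4.22 bar gives a polynomial in X; the root in (0,1) is X = 0.652.
Then n_Q = 0.652, n_T = 1.65, so y_Q = 0.395.

y_Q = 0.395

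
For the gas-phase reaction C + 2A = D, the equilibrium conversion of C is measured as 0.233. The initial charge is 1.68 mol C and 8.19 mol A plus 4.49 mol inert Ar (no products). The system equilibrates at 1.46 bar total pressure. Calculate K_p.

K_p = 0.479 bar^-2

Let X = conversion of C (basis 1.68 mol C); extent of reaction ξ = 1.68X.
Mole table: n_C = 1.68 − 1.68X; n_A = 8.19 − 3.36X; n_D = 1.68X; n_I = 4.49 (inert).
Total moles n_T = 14.4 − 3.36X.
At X = 0.233: n_C = 1.29, n_A = 7.41, n_D = 0.391, n_T = 13.6.
p_i = (n_i/n_T)·P. K_p = p_D / (p_C p_A^2) = 0.479 bar^-2.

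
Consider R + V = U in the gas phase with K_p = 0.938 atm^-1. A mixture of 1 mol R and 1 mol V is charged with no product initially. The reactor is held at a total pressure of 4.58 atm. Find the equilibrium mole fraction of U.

Take 1 mol R as basis and let X be its fractional conversion, so ξ = X.
Moles: n_R = 1 − X; n_V = 1 − X; n_U = X.
Summing: n_T = 2 − X.
With p_i = (n_i/n_T)P, K_p = p_U / (p_R p_V).
Setting this equal to 0.938 atm^-1 and taking the physical root (0 < X < 1) gives X = 0.565.
Then n_U = 0.565, n_T = 1.43, so y_U = 0.394.

y_U = 0.394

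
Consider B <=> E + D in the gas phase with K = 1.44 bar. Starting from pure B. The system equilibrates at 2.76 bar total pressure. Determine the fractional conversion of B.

X = 0.586

Let X = conversion of B (basis 1 mol B); extent of reaction ξ = X.
At extent ξ: n_B = 1 − X; n_E = X; n_D = X.
Summing: n_T = 1 + X.
With p_i = (n_i/n_T)P, K = p_E p_D / (p_B).
This yields a degree-2 equation in X; solving on (0,1), X = 0.586.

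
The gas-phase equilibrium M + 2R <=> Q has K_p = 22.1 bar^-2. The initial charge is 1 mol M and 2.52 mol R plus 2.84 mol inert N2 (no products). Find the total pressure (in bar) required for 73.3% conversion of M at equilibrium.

P = 1.64 bar

Let X = conversion of M (basis 1 mol M); extent of reaction ξ = X.
Moles: n_M = 1 − X; n_R = 2.52 − 2X; n_Q = X; n_I = 2.84 (inert).
n_T = Σnᵢ = 6.36 − 2X.
K_p = p_Q / (p_M p_R^2) with p_i = (n_i/n_T)·P.
At X = 0.733: the mole-fraction product g(X) = Π y_i^ν_i = 59.19. Since K_p = g(X)·P^{-2}, P = (g/K_p)^(1/2) = (59.19/22.1)^(1/2) = 1.64 bar.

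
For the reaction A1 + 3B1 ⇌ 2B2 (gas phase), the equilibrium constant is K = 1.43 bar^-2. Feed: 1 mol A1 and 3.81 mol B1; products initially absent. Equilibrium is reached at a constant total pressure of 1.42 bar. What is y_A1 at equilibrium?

Let X = conversion of A1 (basis 1 mol A1); extent of reaction ξ = X.
Mole table: n_A1 = 1 − X; n_B1 = 3.81 − 3X; n_B2 = 2X.
n_T = Σnᵢ = 4.81 − 2X.
Mole fractions y_i = n_i/n_T; K = p_B2^2 / (p_A1 p_B1^3) with p_i = y_i·P.
Substituting and setting equal to 1.43 bar^-2 gives a polynomial in X; the root in (0,1) is X = 0.523.
Then n_A1 = 0.477, n_T = 3.76, so y_A1 = 0.127.

y_A1 = 0.127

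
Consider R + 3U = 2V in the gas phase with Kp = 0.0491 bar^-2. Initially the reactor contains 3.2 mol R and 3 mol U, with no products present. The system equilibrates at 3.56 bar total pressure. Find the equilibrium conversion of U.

Basis: 3 mol U initially; let X = conversion of U. Extent ξ = X.
At extent ξ: n_R = 3.2 − X; n_U = 3 − 3X; n_V = 2X.
Total moles n_T = 6.2 − 2X.
With p_i = (n_i/n_T)P, Kp = p_V^2 / (p_R p_U^3).
Substituting and setting equal to 0.0491 bar^-2 gives a polynomial in X; the root in (0,1) is X = 0.338.

X = 0.338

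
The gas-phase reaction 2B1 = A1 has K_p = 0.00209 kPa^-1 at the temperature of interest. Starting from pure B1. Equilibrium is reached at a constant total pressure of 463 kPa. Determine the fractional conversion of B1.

Let X = conversion of B1 (basis 1 mol B1); extent of reaction ξ = 0.5X.
Species balance: n_B1 = 1 − X; n_A1 = 0.5X.
Summing: n_T = 1 − 0.5X.
With p_i = (n_i/n_T)P, K_p = p_A1 / (p_B1^2).
Setting this equal to 0.00209 kPa^-1 and taking the physical root (0 < X < 1) gives X = 0.547.

X = 0.547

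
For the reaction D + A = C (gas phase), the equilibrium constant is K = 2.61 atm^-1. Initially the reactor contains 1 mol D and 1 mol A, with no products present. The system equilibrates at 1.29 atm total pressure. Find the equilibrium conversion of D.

X = 0.521

Basis: 1 mol D initially; let X = conversion of D. Extent ξ = X.
Moles: n_D = 1 − X; n_A = 1 − X; n_C = X.
Summing: n_T = 2 − X.
Mole fractions y_i = n_i/n_T; K = p_C / (p_D p_A) with p_i = y_i·P.
Equating to 2.61 atm^-1 and solving on 0 < X < 1: X = 0.521.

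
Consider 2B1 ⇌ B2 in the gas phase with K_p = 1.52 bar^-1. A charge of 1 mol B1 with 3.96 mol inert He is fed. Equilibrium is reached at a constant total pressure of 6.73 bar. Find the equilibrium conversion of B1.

X = 0.624

Basis: 1 mol B1 initially; let X = conversion of B1. Extent ξ = 0.5X.
At extent ξ: n_B1 = 1 − X; n_B2 = 0.5X; n_I = 3.96 (inert).
Summing: n_T = 4.96 − 0.5X.
With p_i = (n_i/n_T)P, K_p = p_B2 / (p_B1^2).
Setting this equal to 1.52 bar^-1 and taking the physical root (0 < X < 1) gives X = 0.624.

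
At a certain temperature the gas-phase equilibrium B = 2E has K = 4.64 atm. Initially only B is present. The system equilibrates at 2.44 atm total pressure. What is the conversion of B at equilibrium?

Basis: 1 mol B initially; let X = conversion of B. Extent ξ = X.
Moles: n_B = 1 − X; n_E = 2X.
Summing: n_T = 1 + X.
Mole fractions y_i = n_i/n_T; K = p_E^2 / (p_B) with p_i = y_i·P.
This yields a degree-2 equation in X; solving on (0,1), X = 0.568.

X = 0.568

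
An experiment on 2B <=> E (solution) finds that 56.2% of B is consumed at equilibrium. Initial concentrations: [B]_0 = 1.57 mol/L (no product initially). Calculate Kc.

Let X = conversion of B.
Concentrations: [B] = 1.57 − 1.57X; [E] = 0.785X.
At X = 0.562: [B] = 0.688, [E] = 0.441.
Kc = [E] / ([B]^2) = 0.933 L/mol.

Kc = 0.933 L/mol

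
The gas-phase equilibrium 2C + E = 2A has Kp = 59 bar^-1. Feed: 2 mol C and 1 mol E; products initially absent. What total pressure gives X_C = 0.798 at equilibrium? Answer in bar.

Basis: 2 mol C initially; let X = conversion of C. Extent ξ = X.
Moles: n_C = 2 − 2X; n_E = 1 − X; n_A = 2X.
Summing: n_T = 3 − X.
Kp = p_A^2 / (p_C^2 p_E) with p_i = (n_i/n_T)·P.
At X = 0.798: the mole-fraction product g(X) = Π y_i^ν_i = 170.1. Since Kp = g(X)·P^{-1}, P = (g/Kp)^(1/1) = (170.1/59)^(1/1) = 2.88 bar.

P = 2.88 bar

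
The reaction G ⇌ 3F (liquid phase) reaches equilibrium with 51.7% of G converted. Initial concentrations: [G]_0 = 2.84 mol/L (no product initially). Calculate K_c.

K_c = 62.3 (mol/L)^2

Let X = conversion of G.
Concentrations: [G] = 2.84 − 2.84X; [F] = 8.52X.
At X = 0.517: [G] = 1.37, [F] = 4.4.
K_c = [F]^3 / ([G]) = 62.3 (mol/L)^2.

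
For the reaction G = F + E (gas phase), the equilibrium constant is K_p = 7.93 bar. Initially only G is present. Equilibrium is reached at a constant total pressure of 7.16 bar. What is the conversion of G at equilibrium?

X = 0.725

Basis: 1 mol G initially; let X = conversion of G. Extent ξ = X.
Moles: n_G = 1 − X; n_F = X; n_E = X.
Total moles n_T = 1 + X.
y_i = n_i/n_T, p_i = y_i·P. K_p = p_F p_E / (p_G).
Substituting and setting equal to 7.93 bar gives a polynomial in X; the root in (0,1) is X = 0.725.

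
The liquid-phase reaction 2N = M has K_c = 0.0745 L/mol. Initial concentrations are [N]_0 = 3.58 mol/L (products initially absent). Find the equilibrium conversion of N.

Let X = conversion of N; extent ξ = 3.58X/2 mol/L.
Concentrations: [N] = 3.58 − 3.58X; [M] = 1.79X.
K_c = [M] / ([N]^2).
Setting equal to 0.0745 and solving for X on (0,1) gives X = 0.278.

X = 0.278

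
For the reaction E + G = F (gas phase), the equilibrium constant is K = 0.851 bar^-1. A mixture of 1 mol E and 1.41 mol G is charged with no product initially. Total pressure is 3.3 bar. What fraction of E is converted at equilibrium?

Let X = conversion of E (basis 1 mol E); extent of reaction ξ = X.
Mole table: n_E = 1 − X; n_G = 1.41 − X; n_F = X.
Summing: n_T = 2.41 − X.
Mole fractions y_i = n_i/n_T; K = p_F / (p_E p_G) with p_i = y_i·P.
Equating to 0.851 bar^-1 and solving on 0 < X < 1: X = 0.563.

X = 0.563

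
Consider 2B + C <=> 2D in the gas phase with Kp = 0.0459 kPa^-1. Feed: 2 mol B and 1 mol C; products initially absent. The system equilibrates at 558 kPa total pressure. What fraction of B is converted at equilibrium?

X = 0.659

Take 2 mol B as basis and let X be its fractional conversion, so ξ = X.
Mole table: n_B = 2 − 2X; n_C = 1 − X; n_D = 2X.
n_T = Σnᵢ = 3 − X.
y_i = n_i/n_T, p_i = y_i·P. Kp = p_D^2 / (p_B^2 p_C).
Equating to 0.0459 kPa^-1 and solving on 0 < X < 1: X = 0.659.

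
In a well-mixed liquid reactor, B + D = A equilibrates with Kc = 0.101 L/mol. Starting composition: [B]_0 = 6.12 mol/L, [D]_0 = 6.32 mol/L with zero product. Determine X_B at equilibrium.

Let X = conversion of B; extent ξ = 6.12·X mol/L.
Concentrations: [B] = 6.12 − 6.12X; [D] = 6.32 − 6.12X; [A] = 6.12X.
Kc = [A] / ([B] [D]).
Setting equal to 0.101 and solving for X on (0,1) gives X = 0.309.

X = 0.309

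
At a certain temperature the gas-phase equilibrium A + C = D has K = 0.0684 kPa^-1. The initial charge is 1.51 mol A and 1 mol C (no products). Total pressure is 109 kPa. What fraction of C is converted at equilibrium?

X = 0.761

Let X = conversion of C (basis 1 mol C); extent of reaction ξ = X.
Mole table: n_A = 1.51 − X; n_C = 1 − X; n_D = X.
Total moles n_T = 2.51 − X.
Mole fractions y_i = n_i/n_T; K = p_D / (p_A p_C) with p_i = y_i·P.
Equating to 0.0684 kPa^-1 and solving on 0 < X < 1: X = 0.761.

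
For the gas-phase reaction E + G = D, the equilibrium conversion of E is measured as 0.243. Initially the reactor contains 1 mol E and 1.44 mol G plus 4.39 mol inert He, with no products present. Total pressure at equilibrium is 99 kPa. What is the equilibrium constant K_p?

Let X = conversion of E (basis 1 mol E); extent of reaction ξ = X.
At extent ξ: n_E = 1 − X; n_G = 1.44 − X; n_D = X; n_I = 4.39 (inert).
Total moles n_T = 6.83 − X.
At X = 0.243: n_E = 0.757, n_G = 1.2, n_D = 0.243, n_T = 6.59.
p_i = (n_i/n_T)·P. K_p = p_D / (p_E p_G) = 0.0178 kPa^-1.

K_p = 0.0178 kPa^-1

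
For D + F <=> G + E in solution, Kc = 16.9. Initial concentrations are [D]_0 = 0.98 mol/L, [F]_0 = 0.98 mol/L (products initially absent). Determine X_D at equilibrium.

Let X = conversion of D; extent ξ = 0.98·X mol/L.
Concentrations: [D] = 0.98 − 0.98X; [F] = 0.98 − 0.98X; [G] = 0.98X; [E] = 0.98X.
Kc = [G] [E] / ([D] [F]).
Equating to 16.9: the physical root is X = 0.804.

X = 0.804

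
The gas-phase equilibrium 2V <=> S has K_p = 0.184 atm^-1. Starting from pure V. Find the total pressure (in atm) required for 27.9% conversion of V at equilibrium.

P = 1.25 atm

Let X = conversion of V (basis 1 mol V); extent of reaction ξ = 0.5X.
At extent ξ: n_V = 1 − X; n_S = 0.5X.
Total moles n_T = 1 − 0.5X.
K_p = p_S / (p_V^2) with p_i = (n_i/n_T)·P.
At X = 0.279: the mole-fraction product g(X) = Π y_i^ν_i = 0.2309. Since K_p = g(X)·P^{-1}, P = (g/K_p)^(1/1) = (0.2309/0.184)^(1/1) = 1.25 atm.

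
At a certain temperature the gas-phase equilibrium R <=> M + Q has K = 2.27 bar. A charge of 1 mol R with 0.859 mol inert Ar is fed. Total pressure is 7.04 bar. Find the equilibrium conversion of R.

Basis: 1 mol R initially; let X = conversion of R. Extent ξ = X.
At extent ξ: n_R = 1 − X; n_M = X; n_Q = X; n_I = 0.859 (inert).
n_T = Σnᵢ = 1.86 + X.
With p_i = (n_i/n_T)P, K = p_M p_Q / (p_R).
This yields a degree-2 equation in X; solving on (0,1), X = 0.577.

X = 0.577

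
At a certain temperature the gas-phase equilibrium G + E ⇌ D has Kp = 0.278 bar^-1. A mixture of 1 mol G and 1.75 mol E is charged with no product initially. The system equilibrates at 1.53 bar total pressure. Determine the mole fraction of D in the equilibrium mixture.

y_D = 0.081

Let X = conversion of G (basis 1 mol G); extent of reaction ξ = X.
At extent ξ: n_G = 1 − X; n_E = 1.75 − X; n_D = X.
n_T = Σnᵢ = 2.75 − X.
y_i = n_i/n_T, p_i = y_i·P. Kp = p_D / (p_G p_E).
Setting this equal to 0.278 bar^-1 and taking the physical root (0 < X < 1) gives X = 0.205.
Then n_D = 0.205, n_T = 2.54, so y_D = 0.081.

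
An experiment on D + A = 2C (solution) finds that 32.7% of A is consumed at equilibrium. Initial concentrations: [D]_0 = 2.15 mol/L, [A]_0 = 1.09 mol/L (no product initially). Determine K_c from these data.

Let X = conversion of A.
Concentrations: [D] = 2.15 − 1.09X; [A] = 1.09 − 1.09X; [C] = 2.18X.
At X = 0.327: [D] = 1.79, [A] = 0.734, [C] = 0.713.
K_c = [C]^2 / ([D] [A]) = 0.386.

K_c = 0.386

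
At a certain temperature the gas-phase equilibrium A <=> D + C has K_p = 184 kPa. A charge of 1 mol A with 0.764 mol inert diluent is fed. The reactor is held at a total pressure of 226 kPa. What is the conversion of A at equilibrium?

X = 0.735

Take 1 mol A as basis and let X be its fractional conversion, so ξ = X.
Mole table: n_A = 1 − X; n_D = X; n_C = X; n_I = 0.764 (inert).
Total moles n_T = 1.76 + X.
With p_i = (n_i/n_T)P, K_p = p_D p_C / (p_A).
This yields a degree-2 equation in X; solving on (0,1), X = 0.735.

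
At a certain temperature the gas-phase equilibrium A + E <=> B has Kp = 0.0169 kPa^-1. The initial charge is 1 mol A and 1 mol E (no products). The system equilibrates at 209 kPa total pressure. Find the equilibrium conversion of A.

X = 0.530

Let X = conversion of A (basis 1 mol A); extent of reaction ξ = X.
At extent ξ: n_A = 1 − X; n_E = 1 − X; n_B = X.
Total moles n_T = 2 − X.
Mole fractions y_i = n_i/n_T; Kp = p_B / (p_A p_E) with p_i = y_i·P.
Substituting and setting equal to 0.0169 kPa^-1 gives a polynomial in X; the root in (0,1) is X = 0.530.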